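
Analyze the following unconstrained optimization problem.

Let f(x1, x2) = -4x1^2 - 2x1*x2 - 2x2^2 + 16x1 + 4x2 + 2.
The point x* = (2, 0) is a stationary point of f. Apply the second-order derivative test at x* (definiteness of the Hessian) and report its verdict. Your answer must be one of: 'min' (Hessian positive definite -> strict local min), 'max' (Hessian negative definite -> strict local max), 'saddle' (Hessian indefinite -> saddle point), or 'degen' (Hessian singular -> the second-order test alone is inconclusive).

Compute the Hessian H = grad^2 f:
  H = [[-8, -2], [-2, -4]]
Verify stationarity: grad f(x*) = H x* + g = (0, 0).
Eigenvalues of H: -8.8284, -3.1716.
Both eigenvalues < 0, so H is negative definite -> x* is a strict local max.

max


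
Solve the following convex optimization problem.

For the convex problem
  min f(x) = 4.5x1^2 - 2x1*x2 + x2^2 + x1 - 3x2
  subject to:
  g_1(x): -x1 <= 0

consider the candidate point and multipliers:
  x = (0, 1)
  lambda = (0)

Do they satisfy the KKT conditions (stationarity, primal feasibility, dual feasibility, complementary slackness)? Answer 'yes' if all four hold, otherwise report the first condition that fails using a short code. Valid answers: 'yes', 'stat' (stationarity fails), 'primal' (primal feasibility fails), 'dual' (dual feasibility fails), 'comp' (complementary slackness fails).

Gradient of f: grad f(x) = Q x + c = (-1, -1)
Constraint values g_i(x) = a_i^T x - b_i:
  g_1((0, 1)) = 0
Stationarity residual: grad f(x) + sum_i lambda_i a_i = (-1, -1)
  -> stationarity FAILS
Primal feasibility (all g_i <= 0): OK
Dual feasibility (all lambda_i >= 0): OK
Complementary slackness (lambda_i * g_i(x) = 0 for all i): OK

Verdict: the first failing condition is stationarity -> stat.

stat


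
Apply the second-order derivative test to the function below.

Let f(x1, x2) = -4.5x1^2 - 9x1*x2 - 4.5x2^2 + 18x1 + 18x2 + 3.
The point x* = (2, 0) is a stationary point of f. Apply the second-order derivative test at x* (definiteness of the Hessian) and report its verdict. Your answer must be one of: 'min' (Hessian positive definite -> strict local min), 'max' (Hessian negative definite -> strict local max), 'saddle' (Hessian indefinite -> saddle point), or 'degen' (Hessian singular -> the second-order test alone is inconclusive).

Compute the Hessian H = grad^2 f:
  H = [[-9, -9], [-9, -9]]
Verify stationarity: grad f(x*) = H x* + g = (0, 0).
Eigenvalues of H: -18, 0.
H has a zero eigenvalue (singular; negative semidefinite but not definite), so H is neither positive definite, negative definite, nor indefinite. The second-order test alone is inconclusive -> degen.
(Indeed, f is constant along the null direction of H through x*, so x* is not a strict local extremum.)

degen


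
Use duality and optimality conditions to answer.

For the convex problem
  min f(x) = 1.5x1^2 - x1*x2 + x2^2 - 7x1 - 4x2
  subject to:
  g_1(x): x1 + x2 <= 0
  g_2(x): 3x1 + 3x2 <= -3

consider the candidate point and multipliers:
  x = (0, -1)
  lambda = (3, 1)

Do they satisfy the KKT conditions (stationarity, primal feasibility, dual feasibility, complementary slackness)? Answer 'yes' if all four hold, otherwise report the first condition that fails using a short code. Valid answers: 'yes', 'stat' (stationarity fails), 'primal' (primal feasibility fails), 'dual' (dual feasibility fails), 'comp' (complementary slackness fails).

Gradient of f: grad f(x) = Q x + c = (-6, -6)
Constraint values g_i(x) = a_i^T x - b_i:
  g_1((0, -1)) = -1
  g_2((0, -1)) = 0
Stationarity residual: grad f(x) + sum_i lambda_i a_i = (0, 0)
  -> stationarity OK
Primal feasibility (all g_i <= 0): OK
Dual feasibility (all lambda_i >= 0): OK
Complementary slackness (lambda_i * g_i(x) = 0 for all i): FAILS

Verdict: the first failing condition is complementary_slackness -> comp.

comp


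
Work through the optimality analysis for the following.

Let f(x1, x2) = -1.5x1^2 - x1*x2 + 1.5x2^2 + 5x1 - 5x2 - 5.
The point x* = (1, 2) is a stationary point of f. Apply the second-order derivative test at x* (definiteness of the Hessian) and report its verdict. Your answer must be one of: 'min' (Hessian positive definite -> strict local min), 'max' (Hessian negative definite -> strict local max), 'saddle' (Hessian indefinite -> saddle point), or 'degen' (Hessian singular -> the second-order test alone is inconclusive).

Compute the Hessian H = grad^2 f:
  H = [[-3, -1], [-1, 3]]
Verify stationarity: grad f(x*) = H x* + g = (0, 0).
Eigenvalues of H: -3.1623, 3.1623.
Eigenvalues have mixed signs, so H is indefinite -> x* is a saddle point.

saddle


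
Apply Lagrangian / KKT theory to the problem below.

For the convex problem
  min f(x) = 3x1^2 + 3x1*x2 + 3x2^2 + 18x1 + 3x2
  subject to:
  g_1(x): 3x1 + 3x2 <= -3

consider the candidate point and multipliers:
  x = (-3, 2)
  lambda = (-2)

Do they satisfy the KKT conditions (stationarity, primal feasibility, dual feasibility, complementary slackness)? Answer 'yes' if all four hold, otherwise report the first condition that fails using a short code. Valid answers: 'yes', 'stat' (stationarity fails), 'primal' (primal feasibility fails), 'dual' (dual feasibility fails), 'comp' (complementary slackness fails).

Gradient of f: grad f(x) = Q x + c = (6, 6)
Constraint values g_i(x) = a_i^T x - b_i:
  g_1((-3, 2)) = 0
Stationarity residual: grad f(x) + sum_i lambda_i a_i = (0, 0)
  -> stationarity OK
Primal feasibility (all g_i <= 0): OK
Dual feasibility (all lambda_i >= 0): FAILS
Complementary slackness (lambda_i * g_i(x) = 0 for all i): OK

Verdict: the first failing condition is dual_feasibility -> dual.

dual


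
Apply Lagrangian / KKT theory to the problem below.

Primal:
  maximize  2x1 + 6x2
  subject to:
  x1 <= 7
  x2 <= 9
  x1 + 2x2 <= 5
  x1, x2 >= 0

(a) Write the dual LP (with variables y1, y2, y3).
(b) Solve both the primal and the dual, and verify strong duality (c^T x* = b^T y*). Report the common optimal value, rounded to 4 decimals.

The standard primal-dual pair for 'max c^T x s.t. A x <= b, x >= 0' is:
  Dual:  min b^T y  s.t.  A^T y >= c,  y >= 0.

So the dual LP is:
  minimize  7y1 + 9y2 + 5y3
  subject to:
    y1 + y3 >= 2
    y2 + 2y3 >= 6
    y1, y2, y3 >= 0

Solving the primal: x* = (0, 2.5).
  primal value c^T x* = 15.
Solving the dual: y* = (0, 0, 3).
  dual value b^T y* = 15.
Strong duality: c^T x* = b^T y*. Confirmed.

15


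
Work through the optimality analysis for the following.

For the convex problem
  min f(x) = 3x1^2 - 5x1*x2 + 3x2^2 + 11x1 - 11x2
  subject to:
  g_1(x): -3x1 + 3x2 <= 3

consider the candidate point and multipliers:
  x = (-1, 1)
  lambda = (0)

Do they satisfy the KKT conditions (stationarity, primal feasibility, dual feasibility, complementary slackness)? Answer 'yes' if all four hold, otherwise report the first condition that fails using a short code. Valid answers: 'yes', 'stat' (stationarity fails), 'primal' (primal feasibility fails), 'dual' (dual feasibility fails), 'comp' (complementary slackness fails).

Gradient of f: grad f(x) = Q x + c = (0, 0)
Constraint values g_i(x) = a_i^T x - b_i:
  g_1((-1, 1)) = 3
Stationarity residual: grad f(x) + sum_i lambda_i a_i = (0, 0)
  -> stationarity OK
Primal feasibility (all g_i <= 0): FAILS
Dual feasibility (all lambda_i >= 0): OK
Complementary slackness (lambda_i * g_i(x) = 0 for all i): OK

Verdict: the first failing condition is primal_feasibility -> primal.

primal


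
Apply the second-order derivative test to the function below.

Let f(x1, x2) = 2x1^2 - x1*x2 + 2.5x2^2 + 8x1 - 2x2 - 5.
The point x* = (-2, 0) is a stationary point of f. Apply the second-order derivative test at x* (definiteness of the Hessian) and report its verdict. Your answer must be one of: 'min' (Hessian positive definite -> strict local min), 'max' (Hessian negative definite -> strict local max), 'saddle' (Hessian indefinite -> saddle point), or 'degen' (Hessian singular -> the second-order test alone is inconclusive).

Compute the Hessian H = grad^2 f:
  H = [[4, -1], [-1, 5]]
Verify stationarity: grad f(x*) = H x* + g = (0, 0).
Eigenvalues of H: 3.382, 5.618.
Both eigenvalues > 0, so H is positive definite -> x* is a strict local min.

min


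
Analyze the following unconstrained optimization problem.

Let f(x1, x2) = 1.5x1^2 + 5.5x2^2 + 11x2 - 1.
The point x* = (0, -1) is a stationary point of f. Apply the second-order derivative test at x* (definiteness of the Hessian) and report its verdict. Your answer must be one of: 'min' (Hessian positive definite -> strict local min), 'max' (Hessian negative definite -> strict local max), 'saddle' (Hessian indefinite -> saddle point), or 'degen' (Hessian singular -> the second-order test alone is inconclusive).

Compute the Hessian H = grad^2 f:
  H = [[3, 0], [0, 11]]
Verify stationarity: grad f(x*) = H x* + g = (0, 0).
Eigenvalues of H: 3, 11.
Both eigenvalues > 0, so H is positive definite -> x* is a strict local min.

min


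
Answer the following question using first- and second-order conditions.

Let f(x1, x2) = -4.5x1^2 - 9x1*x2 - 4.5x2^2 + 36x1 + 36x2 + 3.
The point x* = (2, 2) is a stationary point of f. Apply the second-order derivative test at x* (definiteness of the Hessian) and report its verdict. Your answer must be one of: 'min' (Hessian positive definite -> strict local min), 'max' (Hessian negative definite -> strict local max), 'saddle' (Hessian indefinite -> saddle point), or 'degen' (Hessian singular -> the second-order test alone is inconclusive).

Compute the Hessian H = grad^2 f:
  H = [[-9, -9], [-9, -9]]
Verify stationarity: grad f(x*) = H x* + g = (0, 0).
Eigenvalues of H: -18, 0.
H has a zero eigenvalue (singular; negative semidefinite but not definite), so H is neither positive definite, negative definite, nor indefinite. The second-order test alone is inconclusive -> degen.
(Indeed, f is constant along the null direction of H through x*, so x* is not a strict local extremum.)

degen


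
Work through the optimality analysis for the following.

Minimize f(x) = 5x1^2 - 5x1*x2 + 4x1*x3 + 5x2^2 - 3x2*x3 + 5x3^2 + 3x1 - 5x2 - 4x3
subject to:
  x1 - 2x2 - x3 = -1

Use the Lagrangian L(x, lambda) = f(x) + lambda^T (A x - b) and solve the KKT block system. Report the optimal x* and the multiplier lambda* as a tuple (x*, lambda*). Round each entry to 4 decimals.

Form the Lagrangian:
  L(x, lambda) = (1/2) x^T Q x + c^T x + lambda^T (A x - b)
Stationarity (grad_x L = 0): Q x + c + A^T lambda = 0.
Primal feasibility: A x = b.

This gives the KKT block system:
  [ Q   A^T ] [ x     ]   [-c ]
  [ A    0  ] [ lambda ] = [ b ]

Solving the linear system:
  x*      = (-0.1955, 0.2091, 0.3864)
  lambda* = (-1.5455)
  f(x*)   = -2.3614

x* = (-0.1955, 0.2091, 0.3864), lambda* = (-1.5455)


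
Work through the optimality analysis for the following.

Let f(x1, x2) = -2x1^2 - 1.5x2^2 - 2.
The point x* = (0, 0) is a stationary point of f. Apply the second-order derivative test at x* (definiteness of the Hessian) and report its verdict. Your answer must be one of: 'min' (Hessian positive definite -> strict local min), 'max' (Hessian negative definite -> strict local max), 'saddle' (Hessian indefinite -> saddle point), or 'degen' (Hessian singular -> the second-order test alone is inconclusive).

Compute the Hessian H = grad^2 f:
  H = [[-4, 0], [0, -3]]
Verify stationarity: grad f(x*) = H x* + g = (0, 0).
Eigenvalues of H: -4, -3.
Both eigenvalues < 0, so H is negative definite -> x* is a strict local max.

max


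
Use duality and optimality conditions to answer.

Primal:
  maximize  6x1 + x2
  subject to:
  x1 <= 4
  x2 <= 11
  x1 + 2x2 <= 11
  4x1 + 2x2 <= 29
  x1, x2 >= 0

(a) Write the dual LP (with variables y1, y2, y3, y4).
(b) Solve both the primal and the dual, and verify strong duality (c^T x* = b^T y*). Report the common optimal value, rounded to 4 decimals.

The standard primal-dual pair for 'max c^T x s.t. A x <= b, x >= 0' is:
  Dual:  min b^T y  s.t.  A^T y >= c,  y >= 0.

So the dual LP is:
  minimize  4y1 + 11y2 + 11y3 + 29y4
  subject to:
    y1 + y3 + 4y4 >= 6
    y2 + 2y3 + 2y4 >= 1
    y1, y2, y3, y4 >= 0

Solving the primal: x* = (4, 3.5).
  primal value c^T x* = 27.5.
Solving the dual: y* = (5.5, 0, 0.5, 0).
  dual value b^T y* = 27.5.
Strong duality: c^T x* = b^T y*. Confirmed.

27.5


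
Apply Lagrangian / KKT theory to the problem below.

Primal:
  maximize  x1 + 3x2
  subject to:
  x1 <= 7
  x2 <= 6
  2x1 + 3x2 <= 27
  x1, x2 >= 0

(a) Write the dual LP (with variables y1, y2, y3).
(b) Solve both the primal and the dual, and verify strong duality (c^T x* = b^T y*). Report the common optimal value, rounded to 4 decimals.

The standard primal-dual pair for 'max c^T x s.t. A x <= b, x >= 0' is:
  Dual:  min b^T y  s.t.  A^T y >= c,  y >= 0.

So the dual LP is:
  minimize  7y1 + 6y2 + 27y3
  subject to:
    y1 + 2y3 >= 1
    y2 + 3y3 >= 3
    y1, y2, y3 >= 0

Solving the primal: x* = (4.5, 6).
  primal value c^T x* = 22.5.
Solving the dual: y* = (0, 1.5, 0.5).
  dual value b^T y* = 22.5.
Strong duality: c^T x* = b^T y*. Confirmed.

22.5


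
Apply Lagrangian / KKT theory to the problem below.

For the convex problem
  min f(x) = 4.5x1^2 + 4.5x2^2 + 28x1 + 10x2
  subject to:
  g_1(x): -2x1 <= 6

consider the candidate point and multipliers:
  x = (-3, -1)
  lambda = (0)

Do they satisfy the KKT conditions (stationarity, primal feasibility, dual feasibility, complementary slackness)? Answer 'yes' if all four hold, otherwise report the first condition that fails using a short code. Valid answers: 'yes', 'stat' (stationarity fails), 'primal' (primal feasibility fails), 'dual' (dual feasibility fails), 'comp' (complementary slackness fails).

Gradient of f: grad f(x) = Q x + c = (1, 1)
Constraint values g_i(x) = a_i^T x - b_i:
  g_1((-3, -1)) = 0
Stationarity residual: grad f(x) + sum_i lambda_i a_i = (1, 1)
  -> stationarity FAILS
Primal feasibility (all g_i <= 0): OK
Dual feasibility (all lambda_i >= 0): OK
Complementary slackness (lambda_i * g_i(x) = 0 for all i): OK

Verdict: the first failing condition is stationarity -> stat.

stat


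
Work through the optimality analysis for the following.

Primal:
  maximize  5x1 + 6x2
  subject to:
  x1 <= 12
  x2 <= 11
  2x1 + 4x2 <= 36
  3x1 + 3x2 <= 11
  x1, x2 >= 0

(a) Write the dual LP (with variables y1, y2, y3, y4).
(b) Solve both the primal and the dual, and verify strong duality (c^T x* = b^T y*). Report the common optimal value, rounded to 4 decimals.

The standard primal-dual pair for 'max c^T x s.t. A x <= b, x >= 0' is:
  Dual:  min b^T y  s.t.  A^T y >= c,  y >= 0.

So the dual LP is:
  minimize  12y1 + 11y2 + 36y3 + 11y4
  subject to:
    y1 + 2y3 + 3y4 >= 5
    y2 + 4y3 + 3y4 >= 6
    y1, y2, y3, y4 >= 0

Solving the primal: x* = (0, 3.6667).
  primal value c^T x* = 22.
Solving the dual: y* = (0, 0, 0, 2).
  dual value b^T y* = 22.
Strong duality: c^T x* = b^T y*. Confirmed.

22


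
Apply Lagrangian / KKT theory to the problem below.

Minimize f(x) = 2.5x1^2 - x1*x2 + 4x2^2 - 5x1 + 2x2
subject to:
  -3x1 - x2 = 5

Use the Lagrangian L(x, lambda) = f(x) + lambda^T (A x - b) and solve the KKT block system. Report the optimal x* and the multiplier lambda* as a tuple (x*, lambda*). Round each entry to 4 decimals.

Form the Lagrangian:
  L(x, lambda) = (1/2) x^T Q x + c^T x + lambda^T (A x - b)
Stationarity (grad_x L = 0): Q x + c + A^T lambda = 0.
Primal feasibility: A x = b.

This gives the KKT block system:
  [ Q   A^T ] [ x     ]   [-c ]
  [ A    0  ] [ lambda ] = [ b ]

Solving the linear system:
  x*      = (-1.3735, -0.8795)
  lambda* = (-3.6627)
  f(x*)   = 11.7108

x* = (-1.3735, -0.8795), lambda* = (-3.6627)


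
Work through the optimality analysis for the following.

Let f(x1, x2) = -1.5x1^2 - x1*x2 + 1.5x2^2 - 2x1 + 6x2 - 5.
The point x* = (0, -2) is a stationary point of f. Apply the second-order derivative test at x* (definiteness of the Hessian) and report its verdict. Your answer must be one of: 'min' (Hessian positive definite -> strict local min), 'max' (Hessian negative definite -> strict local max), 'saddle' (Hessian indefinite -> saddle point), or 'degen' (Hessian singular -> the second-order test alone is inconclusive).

Compute the Hessian H = grad^2 f:
  H = [[-3, -1], [-1, 3]]
Verify stationarity: grad f(x*) = H x* + g = (0, 0).
Eigenvalues of H: -3.1623, 3.1623.
Eigenvalues have mixed signs, so H is indefinite -> x* is a saddle point.

saddle


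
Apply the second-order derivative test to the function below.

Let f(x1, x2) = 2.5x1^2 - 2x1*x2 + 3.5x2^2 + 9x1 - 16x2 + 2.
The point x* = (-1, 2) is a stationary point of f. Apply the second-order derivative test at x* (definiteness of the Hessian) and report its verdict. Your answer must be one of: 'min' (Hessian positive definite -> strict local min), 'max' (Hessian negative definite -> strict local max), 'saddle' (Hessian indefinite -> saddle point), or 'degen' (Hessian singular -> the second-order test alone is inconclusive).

Compute the Hessian H = grad^2 f:
  H = [[5, -2], [-2, 7]]
Verify stationarity: grad f(x*) = H x* + g = (0, 0).
Eigenvalues of H: 3.7639, 8.2361.
Both eigenvalues > 0, so H is positive definite -> x* is a strict local min.

min


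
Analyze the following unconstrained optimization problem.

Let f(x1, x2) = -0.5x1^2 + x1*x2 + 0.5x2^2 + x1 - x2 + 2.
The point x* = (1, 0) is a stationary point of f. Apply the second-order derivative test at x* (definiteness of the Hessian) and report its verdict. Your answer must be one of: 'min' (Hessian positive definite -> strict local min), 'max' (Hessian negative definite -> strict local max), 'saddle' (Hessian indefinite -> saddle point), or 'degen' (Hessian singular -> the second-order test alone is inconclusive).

Compute the Hessian H = grad^2 f:
  H = [[-1, 1], [1, 1]]
Verify stationarity: grad f(x*) = H x* + g = (0, 0).
Eigenvalues of H: -1.4142, 1.4142.
Eigenvalues have mixed signs, so H is indefinite -> x* is a saddle point.

saddle


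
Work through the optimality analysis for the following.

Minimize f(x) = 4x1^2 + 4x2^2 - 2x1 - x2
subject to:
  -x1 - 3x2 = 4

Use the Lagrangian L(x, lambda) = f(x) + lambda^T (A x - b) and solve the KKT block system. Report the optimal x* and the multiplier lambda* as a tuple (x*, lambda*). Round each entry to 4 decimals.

Form the Lagrangian:
  L(x, lambda) = (1/2) x^T Q x + c^T x + lambda^T (A x - b)
Stationarity (grad_x L = 0): Q x + c + A^T lambda = 0.
Primal feasibility: A x = b.

This gives the KKT block system:
  [ Q   A^T ] [ x     ]   [-c ]
  [ A    0  ] [ lambda ] = [ b ]

Solving the linear system:
  x*      = (-0.2125, -1.2625)
  lambda* = (-3.7)
  f(x*)   = 8.2438

x* = (-0.2125, -1.2625), lambda* = (-3.7)


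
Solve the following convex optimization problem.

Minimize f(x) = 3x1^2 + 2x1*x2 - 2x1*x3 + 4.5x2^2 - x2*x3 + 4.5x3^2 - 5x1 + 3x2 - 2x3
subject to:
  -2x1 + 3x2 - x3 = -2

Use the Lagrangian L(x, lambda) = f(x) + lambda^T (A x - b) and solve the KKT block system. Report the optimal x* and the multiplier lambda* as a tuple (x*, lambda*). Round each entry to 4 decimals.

Form the Lagrangian:
  L(x, lambda) = (1/2) x^T Q x + c^T x + lambda^T (A x - b)
Stationarity (grad_x L = 0): Q x + c + A^T lambda = 0.
Primal feasibility: A x = b.

This gives the KKT block system:
  [ Q   A^T ] [ x     ]   [-c ]
  [ A    0  ] [ lambda ] = [ b ]

Solving the linear system:
  x*      = (0.6579, -0.1447, 0.25)
  lambda* = (-0.9211)
  f(x*)   = -3.0329

x* = (0.6579, -0.1447, 0.25), lambda* = (-0.9211)


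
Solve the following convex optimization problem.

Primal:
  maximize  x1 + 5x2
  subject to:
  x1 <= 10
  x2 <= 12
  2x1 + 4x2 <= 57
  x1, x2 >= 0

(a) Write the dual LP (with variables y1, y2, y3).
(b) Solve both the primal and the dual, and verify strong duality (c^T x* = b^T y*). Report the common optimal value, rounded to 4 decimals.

The standard primal-dual pair for 'max c^T x s.t. A x <= b, x >= 0' is:
  Dual:  min b^T y  s.t.  A^T y >= c,  y >= 0.

So the dual LP is:
  minimize  10y1 + 12y2 + 57y3
  subject to:
    y1 + 2y3 >= 1
    y2 + 4y3 >= 5
    y1, y2, y3 >= 0

Solving the primal: x* = (4.5, 12).
  primal value c^T x* = 64.5.
Solving the dual: y* = (0, 3, 0.5).
  dual value b^T y* = 64.5.
Strong duality: c^T x* = b^T y*. Confirmed.

64.5


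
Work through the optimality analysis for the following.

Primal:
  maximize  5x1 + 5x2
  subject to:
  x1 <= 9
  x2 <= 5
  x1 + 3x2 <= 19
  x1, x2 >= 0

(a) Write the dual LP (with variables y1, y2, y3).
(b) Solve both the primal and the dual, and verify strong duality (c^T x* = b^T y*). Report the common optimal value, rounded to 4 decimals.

The standard primal-dual pair for 'max c^T x s.t. A x <= b, x >= 0' is:
  Dual:  min b^T y  s.t.  A^T y >= c,  y >= 0.

So the dual LP is:
  minimize  9y1 + 5y2 + 19y3
  subject to:
    y1 + y3 >= 5
    y2 + 3y3 >= 5
    y1, y2, y3 >= 0

Solving the primal: x* = (9, 3.3333).
  primal value c^T x* = 61.6667.
Solving the dual: y* = (3.3333, 0, 1.6667).
  dual value b^T y* = 61.6667.
Strong duality: c^T x* = b^T y*. Confirmed.

61.6667


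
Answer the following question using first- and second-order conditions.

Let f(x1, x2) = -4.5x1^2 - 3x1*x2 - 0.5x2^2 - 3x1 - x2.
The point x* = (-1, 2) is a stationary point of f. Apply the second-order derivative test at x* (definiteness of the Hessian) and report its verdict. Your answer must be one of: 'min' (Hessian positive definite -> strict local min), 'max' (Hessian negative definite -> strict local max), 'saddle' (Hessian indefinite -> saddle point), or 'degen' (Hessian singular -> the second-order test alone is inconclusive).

Compute the Hessian H = grad^2 f:
  H = [[-9, -3], [-3, -1]]
Verify stationarity: grad f(x*) = H x* + g = (0, 0).
Eigenvalues of H: -10, 0.
H has a zero eigenvalue (singular; negative semidefinite but not definite), so H is neither positive definite, negative definite, nor indefinite. The second-order test alone is inconclusive -> degen.
(Indeed, f is constant along the null direction of H through x*, so x* is not a strict local extremum.)

degen


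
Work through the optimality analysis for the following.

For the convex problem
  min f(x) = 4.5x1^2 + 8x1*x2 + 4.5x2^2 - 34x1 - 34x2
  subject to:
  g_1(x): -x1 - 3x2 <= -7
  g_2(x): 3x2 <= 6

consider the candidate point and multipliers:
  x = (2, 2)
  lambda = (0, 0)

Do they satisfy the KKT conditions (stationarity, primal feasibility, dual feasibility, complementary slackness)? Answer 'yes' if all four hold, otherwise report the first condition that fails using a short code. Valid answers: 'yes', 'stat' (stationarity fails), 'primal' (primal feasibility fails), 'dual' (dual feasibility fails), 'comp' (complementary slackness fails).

Gradient of f: grad f(x) = Q x + c = (0, 0)
Constraint values g_i(x) = a_i^T x - b_i:
  g_1((2, 2)) = -1
  g_2((2, 2)) = 0
Stationarity residual: grad f(x) + sum_i lambda_i a_i = (0, 0)
  -> stationarity OK
Primal feasibility (all g_i <= 0): OK
Dual feasibility (all lambda_i >= 0): OK
Complementary slackness (lambda_i * g_i(x) = 0 for all i): OK

Verdict: yes, KKT holds.

yes


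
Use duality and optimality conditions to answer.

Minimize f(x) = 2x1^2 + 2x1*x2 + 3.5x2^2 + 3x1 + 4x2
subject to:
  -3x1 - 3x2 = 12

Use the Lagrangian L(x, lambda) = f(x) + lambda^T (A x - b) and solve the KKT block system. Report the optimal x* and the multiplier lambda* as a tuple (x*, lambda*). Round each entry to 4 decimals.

Form the Lagrangian:
  L(x, lambda) = (1/2) x^T Q x + c^T x + lambda^T (A x - b)
Stationarity (grad_x L = 0): Q x + c + A^T lambda = 0.
Primal feasibility: A x = b.

This gives the KKT block system:
  [ Q   A^T ] [ x     ]   [-c ]
  [ A    0  ] [ lambda ] = [ b ]

Solving the linear system:
  x*      = (-2.7143, -1.2857)
  lambda* = (-3.4762)
  f(x*)   = 14.2143

x* = (-2.7143, -1.2857), lambda* = (-3.4762)


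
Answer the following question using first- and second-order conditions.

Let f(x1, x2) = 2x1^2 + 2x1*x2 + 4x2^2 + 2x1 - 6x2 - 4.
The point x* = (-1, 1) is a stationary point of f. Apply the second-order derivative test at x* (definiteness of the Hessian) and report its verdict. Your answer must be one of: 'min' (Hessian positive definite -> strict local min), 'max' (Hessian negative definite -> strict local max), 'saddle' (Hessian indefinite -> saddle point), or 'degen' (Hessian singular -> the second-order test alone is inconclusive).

Compute the Hessian H = grad^2 f:
  H = [[4, 2], [2, 8]]
Verify stationarity: grad f(x*) = H x* + g = (0, 0).
Eigenvalues of H: 3.1716, 8.8284.
Both eigenvalues > 0, so H is positive definite -> x* is a strict local min.

min


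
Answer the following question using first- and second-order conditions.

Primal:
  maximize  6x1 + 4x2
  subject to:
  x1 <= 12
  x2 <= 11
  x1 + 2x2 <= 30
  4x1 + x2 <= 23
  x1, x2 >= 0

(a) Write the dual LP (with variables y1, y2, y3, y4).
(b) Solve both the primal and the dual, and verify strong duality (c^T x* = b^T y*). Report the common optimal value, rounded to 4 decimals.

The standard primal-dual pair for 'max c^T x s.t. A x <= b, x >= 0' is:
  Dual:  min b^T y  s.t.  A^T y >= c,  y >= 0.

So the dual LP is:
  minimize  12y1 + 11y2 + 30y3 + 23y4
  subject to:
    y1 + y3 + 4y4 >= 6
    y2 + 2y3 + y4 >= 4
    y1, y2, y3, y4 >= 0

Solving the primal: x* = (3, 11).
  primal value c^T x* = 62.
Solving the dual: y* = (0, 2.5, 0, 1.5).
  dual value b^T y* = 62.
Strong duality: c^T x* = b^T y*. Confirmed.

62


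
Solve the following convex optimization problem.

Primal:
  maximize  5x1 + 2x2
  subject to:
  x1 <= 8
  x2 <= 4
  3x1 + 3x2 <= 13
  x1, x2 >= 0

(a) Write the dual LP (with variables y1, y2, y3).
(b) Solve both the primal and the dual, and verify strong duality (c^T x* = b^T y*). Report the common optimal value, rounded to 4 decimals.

The standard primal-dual pair for 'max c^T x s.t. A x <= b, x >= 0' is:
  Dual:  min b^T y  s.t.  A^T y >= c,  y >= 0.

So the dual LP is:
  minimize  8y1 + 4y2 + 13y3
  subject to:
    y1 + 3y3 >= 5
    y2 + 3y3 >= 2
    y1, y2, y3 >= 0

Solving the primal: x* = (4.3333, 0).
  primal value c^T x* = 21.6667.
Solving the dual: y* = (0, 0, 1.6667).
  dual value b^T y* = 21.6667.
Strong duality: c^T x* = b^T y*. Confirmed.

21.6667


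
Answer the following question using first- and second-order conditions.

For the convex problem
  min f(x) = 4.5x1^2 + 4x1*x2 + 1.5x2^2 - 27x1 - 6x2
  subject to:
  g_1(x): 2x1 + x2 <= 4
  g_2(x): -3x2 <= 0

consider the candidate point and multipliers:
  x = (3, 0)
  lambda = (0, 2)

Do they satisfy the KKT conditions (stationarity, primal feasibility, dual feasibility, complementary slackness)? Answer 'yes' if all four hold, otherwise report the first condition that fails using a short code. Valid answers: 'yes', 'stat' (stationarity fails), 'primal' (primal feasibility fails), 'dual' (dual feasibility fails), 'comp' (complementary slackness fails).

Gradient of f: grad f(x) = Q x + c = (0, 6)
Constraint values g_i(x) = a_i^T x - b_i:
  g_1((3, 0)) = 2
  g_2((3, 0)) = 0
Stationarity residual: grad f(x) + sum_i lambda_i a_i = (0, 0)
  -> stationarity OK
Primal feasibility (all g_i <= 0): FAILS
Dual feasibility (all lambda_i >= 0): OK
Complementary slackness (lambda_i * g_i(x) = 0 for all i): OK

Verdict: the first failing condition is primal_feasibility -> primal.

primal


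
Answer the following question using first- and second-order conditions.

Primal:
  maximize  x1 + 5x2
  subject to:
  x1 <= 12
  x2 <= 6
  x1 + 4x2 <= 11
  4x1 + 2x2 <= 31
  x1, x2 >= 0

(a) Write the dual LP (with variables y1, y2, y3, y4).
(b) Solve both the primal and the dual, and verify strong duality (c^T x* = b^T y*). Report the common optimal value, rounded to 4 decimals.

The standard primal-dual pair for 'max c^T x s.t. A x <= b, x >= 0' is:
  Dual:  min b^T y  s.t.  A^T y >= c,  y >= 0.

So the dual LP is:
  minimize  12y1 + 6y2 + 11y3 + 31y4
  subject to:
    y1 + y3 + 4y4 >= 1
    y2 + 4y3 + 2y4 >= 5
    y1, y2, y3, y4 >= 0

Solving the primal: x* = (0, 2.75).
  primal value c^T x* = 13.75.
Solving the dual: y* = (0, 0, 1.25, 0).
  dual value b^T y* = 13.75.
Strong duality: c^T x* = b^T y*. Confirmed.

13.75


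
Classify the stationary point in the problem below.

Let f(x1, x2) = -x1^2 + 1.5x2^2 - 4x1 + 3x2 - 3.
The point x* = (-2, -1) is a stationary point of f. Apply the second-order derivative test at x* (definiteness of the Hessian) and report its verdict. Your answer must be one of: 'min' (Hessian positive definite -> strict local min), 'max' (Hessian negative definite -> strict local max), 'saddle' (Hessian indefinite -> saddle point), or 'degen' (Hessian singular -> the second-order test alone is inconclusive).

Compute the Hessian H = grad^2 f:
  H = [[-2, 0], [0, 3]]
Verify stationarity: grad f(x*) = H x* + g = (0, 0).
Eigenvalues of H: -2, 3.
Eigenvalues have mixed signs, so H is indefinite -> x* is a saddle point.

saddle


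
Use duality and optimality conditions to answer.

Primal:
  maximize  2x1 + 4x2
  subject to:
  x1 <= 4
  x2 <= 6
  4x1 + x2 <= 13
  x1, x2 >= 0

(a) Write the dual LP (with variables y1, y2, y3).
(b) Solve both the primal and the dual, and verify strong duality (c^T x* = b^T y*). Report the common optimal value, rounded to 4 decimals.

The standard primal-dual pair for 'max c^T x s.t. A x <= b, x >= 0' is:
  Dual:  min b^T y  s.t.  A^T y >= c,  y >= 0.

So the dual LP is:
  minimize  4y1 + 6y2 + 13y3
  subject to:
    y1 + 4y3 >= 2
    y2 + y3 >= 4
    y1, y2, y3 >= 0

Solving the primal: x* = (1.75, 6).
  primal value c^T x* = 27.5.
Solving the dual: y* = (0, 3.5, 0.5).
  dual value b^T y* = 27.5.
Strong duality: c^T x* = b^T y*. Confirmed.

27.5


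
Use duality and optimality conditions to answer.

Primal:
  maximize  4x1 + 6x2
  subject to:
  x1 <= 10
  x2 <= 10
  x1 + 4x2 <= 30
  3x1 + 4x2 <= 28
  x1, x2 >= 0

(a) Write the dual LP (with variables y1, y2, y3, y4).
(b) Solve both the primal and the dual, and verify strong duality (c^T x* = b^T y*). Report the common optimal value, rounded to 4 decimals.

The standard primal-dual pair for 'max c^T x s.t. A x <= b, x >= 0' is:
  Dual:  min b^T y  s.t.  A^T y >= c,  y >= 0.

So the dual LP is:
  minimize  10y1 + 10y2 + 30y3 + 28y4
  subject to:
    y1 + y3 + 3y4 >= 4
    y2 + 4y3 + 4y4 >= 6
    y1, y2, y3, y4 >= 0

Solving the primal: x* = (0, 7).
  primal value c^T x* = 42.
Solving the dual: y* = (0, 0, 0, 1.5).
  dual value b^T y* = 42.
Strong duality: c^T x* = b^T y*. Confirmed.

42


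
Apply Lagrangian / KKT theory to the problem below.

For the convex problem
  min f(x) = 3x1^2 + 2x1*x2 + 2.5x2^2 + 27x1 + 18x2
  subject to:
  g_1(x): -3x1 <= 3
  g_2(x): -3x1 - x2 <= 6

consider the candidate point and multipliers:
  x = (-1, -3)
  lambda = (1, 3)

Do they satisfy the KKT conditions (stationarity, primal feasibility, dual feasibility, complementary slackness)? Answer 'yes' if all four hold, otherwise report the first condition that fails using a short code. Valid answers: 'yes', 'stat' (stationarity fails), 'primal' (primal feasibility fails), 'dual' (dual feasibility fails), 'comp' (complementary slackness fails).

Gradient of f: grad f(x) = Q x + c = (15, 1)
Constraint values g_i(x) = a_i^T x - b_i:
  g_1((-1, -3)) = 0
  g_2((-1, -3)) = 0
Stationarity residual: grad f(x) + sum_i lambda_i a_i = (3, -2)
  -> stationarity FAILS
Primal feasibility (all g_i <= 0): OK
Dual feasibility (all lambda_i >= 0): OK
Complementary slackness (lambda_i * g_i(x) = 0 for all i): OK

Verdict: the first failing condition is stationarity -> stat.

stat


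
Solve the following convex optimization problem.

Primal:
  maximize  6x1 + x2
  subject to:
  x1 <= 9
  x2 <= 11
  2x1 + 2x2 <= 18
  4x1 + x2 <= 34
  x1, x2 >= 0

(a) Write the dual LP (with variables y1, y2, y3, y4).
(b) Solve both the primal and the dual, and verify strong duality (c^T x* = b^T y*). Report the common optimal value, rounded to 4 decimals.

The standard primal-dual pair for 'max c^T x s.t. A x <= b, x >= 0' is:
  Dual:  min b^T y  s.t.  A^T y >= c,  y >= 0.

So the dual LP is:
  minimize  9y1 + 11y2 + 18y3 + 34y4
  subject to:
    y1 + 2y3 + 4y4 >= 6
    y2 + 2y3 + y4 >= 1
    y1, y2, y3, y4 >= 0

Solving the primal: x* = (8.5, 0).
  primal value c^T x* = 51.
Solving the dual: y* = (0, 0, 0, 1.5).
  dual value b^T y* = 51.
Strong duality: c^T x* = b^T y*. Confirmed.

51


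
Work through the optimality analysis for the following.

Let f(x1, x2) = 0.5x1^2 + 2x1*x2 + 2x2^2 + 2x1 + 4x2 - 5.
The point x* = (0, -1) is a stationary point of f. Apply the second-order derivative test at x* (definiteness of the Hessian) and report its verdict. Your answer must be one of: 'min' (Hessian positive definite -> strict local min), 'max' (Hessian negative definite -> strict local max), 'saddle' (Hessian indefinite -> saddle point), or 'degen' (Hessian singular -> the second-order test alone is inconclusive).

Compute the Hessian H = grad^2 f:
  H = [[1, 2], [2, 4]]
Verify stationarity: grad f(x*) = H x* + g = (0, 0).
Eigenvalues of H: 0, 5.
H has a zero eigenvalue (singular; positive semidefinite but not definite), so H is neither positive definite, negative definite, nor indefinite. The second-order test alone is inconclusive -> degen.
(Indeed, f is constant along the null direction of H through x*, so x* is not a strict local extremum.)

degen


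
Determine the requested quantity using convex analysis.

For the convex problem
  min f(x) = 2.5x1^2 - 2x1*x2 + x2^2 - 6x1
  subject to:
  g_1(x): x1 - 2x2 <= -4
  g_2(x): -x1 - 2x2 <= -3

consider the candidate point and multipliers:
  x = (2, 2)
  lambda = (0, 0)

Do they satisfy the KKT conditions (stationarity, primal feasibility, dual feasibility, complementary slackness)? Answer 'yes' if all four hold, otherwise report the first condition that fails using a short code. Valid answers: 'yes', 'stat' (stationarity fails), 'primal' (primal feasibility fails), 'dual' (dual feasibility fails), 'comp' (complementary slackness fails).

Gradient of f: grad f(x) = Q x + c = (0, 0)
Constraint values g_i(x) = a_i^T x - b_i:
  g_1((2, 2)) = 2
  g_2((2, 2)) = -3
Stationarity residual: grad f(x) + sum_i lambda_i a_i = (0, 0)
  -> stationarity OK
Primal feasibility (all g_i <= 0): FAILS
Dual feasibility (all lambda_i >= 0): OK
Complementary slackness (lambda_i * g_i(x) = 0 for all i): OK

Verdict: the first failing condition is primal_feasibility -> primal.

primal


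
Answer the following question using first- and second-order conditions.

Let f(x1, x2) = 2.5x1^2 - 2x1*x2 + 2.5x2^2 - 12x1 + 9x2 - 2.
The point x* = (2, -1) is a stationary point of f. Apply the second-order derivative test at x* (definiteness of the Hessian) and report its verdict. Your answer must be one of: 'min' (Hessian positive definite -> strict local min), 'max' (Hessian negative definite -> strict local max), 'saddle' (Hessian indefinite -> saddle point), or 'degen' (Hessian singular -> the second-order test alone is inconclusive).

Compute the Hessian H = grad^2 f:
  H = [[5, -2], [-2, 5]]
Verify stationarity: grad f(x*) = H x* + g = (0, 0).
Eigenvalues of H: 3, 7.
Both eigenvalues > 0, so H is positive definite -> x* is a strict local min.

min


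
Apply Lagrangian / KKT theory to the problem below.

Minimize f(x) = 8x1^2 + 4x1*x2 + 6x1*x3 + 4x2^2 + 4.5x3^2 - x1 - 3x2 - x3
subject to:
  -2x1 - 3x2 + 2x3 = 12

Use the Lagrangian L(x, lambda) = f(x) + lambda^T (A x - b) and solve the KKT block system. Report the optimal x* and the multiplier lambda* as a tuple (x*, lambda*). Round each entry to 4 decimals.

Form the Lagrangian:
  L(x, lambda) = (1/2) x^T Q x + c^T x + lambda^T (A x - b)
Stationarity (grad_x L = 0): Q x + c + A^T lambda = 0.
Primal feasibility: A x = b.

This gives the KKT block system:
  [ Q   A^T ] [ x     ]   [-c ]
  [ A    0  ] [ lambda ] = [ b ]

Solving the linear system:
  x*      = (-1.3375, -1.4534, 2.4825)
  lambda* = (-6.6589)
  f(x*)   = 41.5609

x* = (-1.3375, -1.4534, 2.4825), lambda* = (-6.6589)


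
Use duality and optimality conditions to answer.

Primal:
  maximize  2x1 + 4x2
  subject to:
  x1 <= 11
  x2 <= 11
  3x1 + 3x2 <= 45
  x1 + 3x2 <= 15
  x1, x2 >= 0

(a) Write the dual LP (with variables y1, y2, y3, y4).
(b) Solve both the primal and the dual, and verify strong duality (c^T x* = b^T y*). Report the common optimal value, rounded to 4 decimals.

The standard primal-dual pair for 'max c^T x s.t. A x <= b, x >= 0' is:
  Dual:  min b^T y  s.t.  A^T y >= c,  y >= 0.

So the dual LP is:
  minimize  11y1 + 11y2 + 45y3 + 15y4
  subject to:
    y1 + 3y3 + y4 >= 2
    y2 + 3y3 + 3y4 >= 4
    y1, y2, y3, y4 >= 0

Solving the primal: x* = (11, 1.3333).
  primal value c^T x* = 27.3333.
Solving the dual: y* = (0.6667, 0, 0, 1.3333).
  dual value b^T y* = 27.3333.
Strong duality: c^T x* = b^T y*. Confirmed.

27.3333


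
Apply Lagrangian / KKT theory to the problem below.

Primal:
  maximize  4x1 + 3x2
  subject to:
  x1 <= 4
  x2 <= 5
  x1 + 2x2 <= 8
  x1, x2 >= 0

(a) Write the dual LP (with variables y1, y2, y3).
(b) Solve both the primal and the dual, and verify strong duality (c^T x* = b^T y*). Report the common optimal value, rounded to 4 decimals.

The standard primal-dual pair for 'max c^T x s.t. A x <= b, x >= 0' is:
  Dual:  min b^T y  s.t.  A^T y >= c,  y >= 0.

So the dual LP is:
  minimize  4y1 + 5y2 + 8y3
  subject to:
    y1 + y3 >= 4
    y2 + 2y3 >= 3
    y1, y2, y3 >= 0

Solving the primal: x* = (4, 2).
  primal value c^T x* = 22.
Solving the dual: y* = (2.5, 0, 1.5).
  dual value b^T y* = 22.
Strong duality: c^T x* = b^T y*. Confirmed.

22


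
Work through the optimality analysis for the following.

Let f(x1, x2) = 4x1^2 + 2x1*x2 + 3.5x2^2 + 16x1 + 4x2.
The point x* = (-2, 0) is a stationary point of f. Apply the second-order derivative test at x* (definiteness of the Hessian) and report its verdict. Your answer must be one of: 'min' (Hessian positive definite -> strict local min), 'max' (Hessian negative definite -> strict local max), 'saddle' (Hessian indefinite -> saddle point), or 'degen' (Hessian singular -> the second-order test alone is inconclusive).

Compute the Hessian H = grad^2 f:
  H = [[8, 2], [2, 7]]
Verify stationarity: grad f(x*) = H x* + g = (0, 0).
Eigenvalues of H: 5.4384, 9.5616.
Both eigenvalues > 0, so H is positive definite -> x* is a strict local min.

min


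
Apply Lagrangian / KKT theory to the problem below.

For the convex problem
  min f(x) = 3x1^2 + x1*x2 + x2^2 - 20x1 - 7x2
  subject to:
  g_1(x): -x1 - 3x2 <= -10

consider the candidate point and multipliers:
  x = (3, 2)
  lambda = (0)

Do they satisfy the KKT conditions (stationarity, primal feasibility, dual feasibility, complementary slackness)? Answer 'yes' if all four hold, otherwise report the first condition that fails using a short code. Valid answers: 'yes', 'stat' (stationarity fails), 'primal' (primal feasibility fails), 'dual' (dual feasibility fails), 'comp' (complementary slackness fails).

Gradient of f: grad f(x) = Q x + c = (0, 0)
Constraint values g_i(x) = a_i^T x - b_i:
  g_1((3, 2)) = 1
Stationarity residual: grad f(x) + sum_i lambda_i a_i = (0, 0)
  -> stationarity OK
Primal feasibility (all g_i <= 0): FAILS
Dual feasibility (all lambda_i >= 0): OK
Complementary slackness (lambda_i * g_i(x) = 0 for all i): OK

Verdict: the first failing condition is primal_feasibility -> primal.

primal


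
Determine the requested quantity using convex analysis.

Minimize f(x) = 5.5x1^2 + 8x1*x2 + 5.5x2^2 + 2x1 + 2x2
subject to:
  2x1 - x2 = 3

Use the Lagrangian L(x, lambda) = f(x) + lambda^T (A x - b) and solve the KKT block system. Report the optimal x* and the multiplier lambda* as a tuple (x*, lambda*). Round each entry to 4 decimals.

Form the Lagrangian:
  L(x, lambda) = (1/2) x^T Q x + c^T x + lambda^T (A x - b)
Stationarity (grad_x L = 0): Q x + c + A^T lambda = 0.
Primal feasibility: A x = b.

This gives the KKT block system:
  [ Q   A^T ] [ x     ]   [-c ]
  [ A    0  ] [ lambda ] = [ b ]

Solving the linear system:
  x*      = (0.9655, -1.069)
  lambda* = (-2.0345)
  f(x*)   = 2.9483

x* = (0.9655, -1.069), lambda* = (-2.0345)


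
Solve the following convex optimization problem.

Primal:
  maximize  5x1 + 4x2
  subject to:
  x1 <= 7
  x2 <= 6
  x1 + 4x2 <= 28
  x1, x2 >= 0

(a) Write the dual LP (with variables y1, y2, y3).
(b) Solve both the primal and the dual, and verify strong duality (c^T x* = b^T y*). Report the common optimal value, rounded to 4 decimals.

The standard primal-dual pair for 'max c^T x s.t. A x <= b, x >= 0' is:
  Dual:  min b^T y  s.t.  A^T y >= c,  y >= 0.

So the dual LP is:
  minimize  7y1 + 6y2 + 28y3
  subject to:
    y1 + y3 >= 5
    y2 + 4y3 >= 4
    y1, y2, y3 >= 0

Solving the primal: x* = (7, 5.25).
  primal value c^T x* = 56.
Solving the dual: y* = (4, 0, 1).
  dual value b^T y* = 56.
Strong duality: c^T x* = b^T y*. Confirmed.

56
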